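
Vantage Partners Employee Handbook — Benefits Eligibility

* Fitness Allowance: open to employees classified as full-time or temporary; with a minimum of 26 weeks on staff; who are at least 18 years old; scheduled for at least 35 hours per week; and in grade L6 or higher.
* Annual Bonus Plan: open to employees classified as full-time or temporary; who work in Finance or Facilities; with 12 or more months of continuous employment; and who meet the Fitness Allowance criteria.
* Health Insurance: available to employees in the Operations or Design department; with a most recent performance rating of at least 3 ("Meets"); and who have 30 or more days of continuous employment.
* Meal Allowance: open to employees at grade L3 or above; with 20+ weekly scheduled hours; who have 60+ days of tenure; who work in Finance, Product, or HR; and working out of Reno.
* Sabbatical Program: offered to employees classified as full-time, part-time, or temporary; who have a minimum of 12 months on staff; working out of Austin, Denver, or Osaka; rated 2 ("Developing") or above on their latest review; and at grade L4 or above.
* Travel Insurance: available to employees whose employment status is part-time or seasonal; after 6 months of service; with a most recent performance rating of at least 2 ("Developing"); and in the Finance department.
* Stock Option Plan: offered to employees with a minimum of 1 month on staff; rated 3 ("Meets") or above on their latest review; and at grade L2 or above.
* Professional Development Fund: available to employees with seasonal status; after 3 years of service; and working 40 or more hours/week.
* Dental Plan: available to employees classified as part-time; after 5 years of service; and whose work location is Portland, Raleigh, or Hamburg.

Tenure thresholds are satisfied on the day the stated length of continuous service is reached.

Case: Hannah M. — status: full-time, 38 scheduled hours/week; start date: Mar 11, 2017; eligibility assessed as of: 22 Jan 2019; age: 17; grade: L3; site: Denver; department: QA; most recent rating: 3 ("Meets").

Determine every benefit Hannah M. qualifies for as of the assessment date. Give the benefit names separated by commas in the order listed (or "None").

Service from Mar 11, 2017 to 22 Jan 2019: 682 days.
Fitness Allowance — status full-time ✓; service 682 days ≥ 26 weeks (≈182 days) ✓; age 17 < 18 ✗ → not eligible.
Annual Bonus Plan — status full-time ✓; dept QA ✗ → not eligible.
Health Insurance — dept QA ✗ → not eligible.
Meal Allowance — grade L3 ≥ L3 ✓; 38 hrs/wk ≥ 20 ✓; service 682 days ≥ 60 days ✓; dept QA ✗ → not eligible.
Sabbatical Program — status full-time ✓; service 682 days ≥ 12 months (≈360 days) ✓; site Denver ✓; rating 3 ≥ 2 ✓; grade L3 < L4 ✗ → not eligible.
Travel Insurance — status full-time ✗ (requires part-time or seasonal) → not eligible.
Stock Option Plan — service 682 days ≥ 1 month (≈30 days) ✓; rating 3 ≥ 3 ✓; grade L3 ≥ L2 ✓ → eligible.
Professional Development Fund — status full-time ✗ (requires seasonal) → not eligible.
Dental Plan — status full-time ✗ (requires part-time) → not eligible.

Stock Option Plan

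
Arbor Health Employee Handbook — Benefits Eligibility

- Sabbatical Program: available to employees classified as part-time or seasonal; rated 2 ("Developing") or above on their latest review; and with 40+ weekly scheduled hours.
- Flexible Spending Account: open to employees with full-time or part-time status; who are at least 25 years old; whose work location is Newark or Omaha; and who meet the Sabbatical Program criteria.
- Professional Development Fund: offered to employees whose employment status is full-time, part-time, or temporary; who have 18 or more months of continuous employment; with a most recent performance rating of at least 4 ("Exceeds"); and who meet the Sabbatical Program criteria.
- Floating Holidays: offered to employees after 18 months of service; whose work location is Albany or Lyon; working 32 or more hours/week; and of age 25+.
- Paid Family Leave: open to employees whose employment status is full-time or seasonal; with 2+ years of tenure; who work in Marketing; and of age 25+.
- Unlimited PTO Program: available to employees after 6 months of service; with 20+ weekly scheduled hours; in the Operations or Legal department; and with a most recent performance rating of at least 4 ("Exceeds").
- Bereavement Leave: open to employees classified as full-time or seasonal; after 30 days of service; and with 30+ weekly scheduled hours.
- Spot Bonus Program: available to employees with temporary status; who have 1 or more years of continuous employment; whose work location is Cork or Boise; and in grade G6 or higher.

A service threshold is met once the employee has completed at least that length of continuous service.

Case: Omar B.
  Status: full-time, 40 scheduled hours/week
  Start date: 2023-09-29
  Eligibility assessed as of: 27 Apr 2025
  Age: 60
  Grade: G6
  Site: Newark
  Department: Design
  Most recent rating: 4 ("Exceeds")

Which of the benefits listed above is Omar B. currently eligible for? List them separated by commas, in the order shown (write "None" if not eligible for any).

Service from 2023-09-29 to 27 Apr 2025: 576 days.
Sabbatical Program — status full-time ✗ (requires part-time or seasonal) → not eligible.
Flexible Spending Account — status full-time ✓; age 60 ≥ 25 ✓; site Newark ✓; not eligible for Sabbatical Program ✗ → not eligible.
Professional Development Fund — status full-time ✓; service 576 days ≥ 18 months (≈540 days) ✓; rating 4 ≥ 4 ✓; not eligible for Sabbatical Program ✗ → not eligible.
Floating Holidays — service 576 days ≥ 18 months (≈540 days) ✓; site Newark ✗ (not Albany or Lyon) → not eligible.
Paid Family Leave — status full-time ✓; service 576 days < 2 years (≈730 days) ✗ → not eligible.
Unlimited PTO Program — service 576 days ≥ 6 months (≈180 days) ✓; 40 hrs/wk ≥ 20 ✓; dept Design ✗ → not eligible.
Bereavement Leave — status full-time ✓; service 576 days ≥ 30 days ✓; 40 hrs/wk ≥ 30 ✓ → eligible.
Spot Bonus Program — status full-time ✗ (requires temporary) → not eligible.

Bereavement Leave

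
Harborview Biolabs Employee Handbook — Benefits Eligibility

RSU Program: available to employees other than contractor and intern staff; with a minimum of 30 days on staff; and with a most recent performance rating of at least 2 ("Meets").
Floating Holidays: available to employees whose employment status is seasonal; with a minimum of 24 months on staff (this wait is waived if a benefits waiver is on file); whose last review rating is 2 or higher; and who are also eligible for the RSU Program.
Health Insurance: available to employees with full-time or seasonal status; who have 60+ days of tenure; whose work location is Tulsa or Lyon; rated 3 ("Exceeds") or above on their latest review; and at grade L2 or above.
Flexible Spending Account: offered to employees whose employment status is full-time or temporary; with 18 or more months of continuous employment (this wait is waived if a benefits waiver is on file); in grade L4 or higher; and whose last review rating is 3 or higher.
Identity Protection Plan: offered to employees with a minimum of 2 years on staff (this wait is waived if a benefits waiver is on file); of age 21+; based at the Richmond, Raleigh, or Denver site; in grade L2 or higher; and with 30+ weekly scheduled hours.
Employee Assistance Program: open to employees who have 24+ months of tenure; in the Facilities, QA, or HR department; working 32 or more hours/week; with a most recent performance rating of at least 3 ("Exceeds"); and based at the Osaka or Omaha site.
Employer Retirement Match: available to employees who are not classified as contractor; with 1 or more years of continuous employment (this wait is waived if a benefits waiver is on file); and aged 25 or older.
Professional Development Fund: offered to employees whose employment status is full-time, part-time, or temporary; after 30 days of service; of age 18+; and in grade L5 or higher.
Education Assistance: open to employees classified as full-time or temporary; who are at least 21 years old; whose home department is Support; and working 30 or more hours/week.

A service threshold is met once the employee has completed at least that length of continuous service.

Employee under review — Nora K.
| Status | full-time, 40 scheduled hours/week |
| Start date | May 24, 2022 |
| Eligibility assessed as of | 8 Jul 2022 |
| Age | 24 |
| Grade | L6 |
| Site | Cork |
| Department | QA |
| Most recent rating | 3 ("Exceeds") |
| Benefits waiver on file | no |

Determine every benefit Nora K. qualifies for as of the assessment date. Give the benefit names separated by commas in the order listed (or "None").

Service from May 24, 2022 to 8 Jul 2022: 45 days.
RSU Program — status full-time ✓ (not excluded); service 45 days ≥ 30 days ✓; rating 3 ≥ 2 ✓ → eligible.
Floating Holidays — status full-time ✗ (requires seasonal) → not eligible.
Health Insurance — status full-time ✓; service 45 days < 60 days ✗ → not eligible.
Flexible Spending Account — status full-time ✓; no waiver, service 45 days < 18 months (≈540 days) ✗ → not eligible.
Identity Protection Plan — no waiver, service 45 days < 2 years (≈730 days) ✗ → not eligible.
Employee Assistance Program — service 45 days < 24 months (≈720 days) ✗ → not eligible.
Employer Retirement Match — status full-time ✓ (not excluded); no waiver, service 45 days < 1 year (≈365 days) ✗ → not eligible.
Professional Development Fund — status full-time ✓; service 45 days ≥ 30 days ✓; age 24 ≥ 18 ✓; grade L6 ≥ L5 ✓ → eligible.
Education Assistance — status full-time ✓; age 24 ≥ 21 ✓; dept QA ✗ → not eligible.

RSU Program, Professional Development Fund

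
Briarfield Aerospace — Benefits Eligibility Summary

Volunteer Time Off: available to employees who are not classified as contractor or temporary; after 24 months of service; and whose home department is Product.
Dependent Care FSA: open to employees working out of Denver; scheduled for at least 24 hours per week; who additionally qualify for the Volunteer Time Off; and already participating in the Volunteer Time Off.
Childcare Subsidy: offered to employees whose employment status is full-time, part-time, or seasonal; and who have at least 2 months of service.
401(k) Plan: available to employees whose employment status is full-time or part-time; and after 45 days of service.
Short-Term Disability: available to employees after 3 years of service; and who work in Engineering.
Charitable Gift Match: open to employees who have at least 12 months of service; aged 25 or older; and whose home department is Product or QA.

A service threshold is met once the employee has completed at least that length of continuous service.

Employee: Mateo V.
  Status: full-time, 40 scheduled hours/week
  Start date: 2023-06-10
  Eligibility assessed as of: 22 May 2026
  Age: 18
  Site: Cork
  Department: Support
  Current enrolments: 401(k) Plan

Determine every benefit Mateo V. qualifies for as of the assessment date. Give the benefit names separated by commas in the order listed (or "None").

Childcare Subsidy, 401(k) Plan

Service from 2023-06-10 to 22 May 2026: 1077 days.
Volunteer Time Off — status full-time ✓ (not excluded); service 1077 days ≥ 24 months (≈720 days) ✓; dept Support ✗ → not eligible.
Dependent Care FSA — site Cork ✗ (not Denver) → not eligible.
Childcare Subsidy — status full-time ✓; service 1077 days ≥ 2 months (≈60 days) ✓ → eligible.
401(k) Plan — status full-time ✓; service 1077 days ≥ 45 days ✓ → eligible.
Short-Term Disability — service 1077 days < 3 years (≈1095 days) ✗ → not eligible.
Charitable Gift Match — service 1077 days ≥ 12 months (≈360 days) ✓; age 18 < 25 ✗ → not eligible.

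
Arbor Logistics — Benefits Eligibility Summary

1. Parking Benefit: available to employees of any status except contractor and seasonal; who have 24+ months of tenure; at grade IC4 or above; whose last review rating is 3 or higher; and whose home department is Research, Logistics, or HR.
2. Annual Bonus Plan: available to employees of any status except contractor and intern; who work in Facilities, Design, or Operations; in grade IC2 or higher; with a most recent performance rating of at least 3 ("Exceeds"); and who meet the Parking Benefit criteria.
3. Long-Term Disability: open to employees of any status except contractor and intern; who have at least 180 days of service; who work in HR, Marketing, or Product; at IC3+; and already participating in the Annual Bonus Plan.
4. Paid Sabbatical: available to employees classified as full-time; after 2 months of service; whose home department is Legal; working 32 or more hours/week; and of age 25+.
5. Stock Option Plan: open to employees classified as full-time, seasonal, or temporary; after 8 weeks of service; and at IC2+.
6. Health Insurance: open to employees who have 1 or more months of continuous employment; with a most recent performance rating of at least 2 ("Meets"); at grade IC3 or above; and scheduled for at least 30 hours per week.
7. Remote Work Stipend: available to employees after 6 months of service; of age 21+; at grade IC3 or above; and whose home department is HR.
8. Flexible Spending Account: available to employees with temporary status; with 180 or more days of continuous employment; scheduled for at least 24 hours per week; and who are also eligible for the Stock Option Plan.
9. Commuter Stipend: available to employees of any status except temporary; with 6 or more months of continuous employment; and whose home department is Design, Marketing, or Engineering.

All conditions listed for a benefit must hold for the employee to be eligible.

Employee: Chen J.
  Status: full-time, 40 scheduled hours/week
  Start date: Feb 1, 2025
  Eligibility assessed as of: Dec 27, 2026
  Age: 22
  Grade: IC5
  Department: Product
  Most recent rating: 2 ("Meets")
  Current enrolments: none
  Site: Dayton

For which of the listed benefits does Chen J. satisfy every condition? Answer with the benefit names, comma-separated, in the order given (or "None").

Service from Feb 1, 2025 to Dec 27, 2026: 694 days.
Parking Benefit — status full-time ✓ (not excluded); service 694 days < 24 months (≈720 days) ✗ → not eligible.
Annual Bonus Plan — status full-time ✓ (not excluded); dept Product ✗ → not eligible.
Long-Term Disability — status full-time ✓ (not excluded); service 694 days ≥ 180 days ✓; dept Product ✓; grade IC5 ≥ IC3 ✓; not enrolled in Annual Bonus Plan ✗ → not eligible.
Paid Sabbatical — status full-time ✓; service 694 days ≥ 2 months (≈60 days) ✓; dept Product ✗ → not eligible.
Stock Option Plan — status full-time ✓; service 694 days ≥ 8 weeks (≈56 days) ✓; grade IC5 ≥ IC2 ✓ → eligible.
Health Insurance — service 694 days ≥ 1 month (≈30 days) ✓; rating 2 ≥ 2 ✓; grade IC5 ≥ IC3 ✓; 40 hrs/wk ≥ 30 ✓ → eligible.
Remote Work Stipend — service 694 days ≥ 6 months (≈180 days) ✓; age 22 ≥ 21 ✓; grade IC5 ≥ IC3 ✓; dept Product ✗ → not eligible.
Flexible Spending Account — status full-time ✗ (requires temporary) → not eligible.
Commuter Stipend — status full-time ✓ (not excluded); service 694 days ≥ 6 months (≈180 days) ✓; dept Product ✗ → not eligible.

Stock Option Plan, Health Insurance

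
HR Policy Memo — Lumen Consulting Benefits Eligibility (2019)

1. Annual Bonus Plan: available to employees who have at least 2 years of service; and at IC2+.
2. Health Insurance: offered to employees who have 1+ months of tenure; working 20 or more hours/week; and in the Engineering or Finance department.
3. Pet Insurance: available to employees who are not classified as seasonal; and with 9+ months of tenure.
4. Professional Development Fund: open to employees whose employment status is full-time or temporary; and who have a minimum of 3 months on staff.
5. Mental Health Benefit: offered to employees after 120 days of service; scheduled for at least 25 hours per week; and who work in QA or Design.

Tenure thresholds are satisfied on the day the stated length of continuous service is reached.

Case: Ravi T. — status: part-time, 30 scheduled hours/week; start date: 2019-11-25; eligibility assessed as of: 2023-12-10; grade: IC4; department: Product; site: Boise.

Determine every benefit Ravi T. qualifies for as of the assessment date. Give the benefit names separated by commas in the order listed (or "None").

Service from 2019-11-25 to 2023-12-10: 1476 days.
Annual Bonus Plan — service 1476 days ≥ 2 years (≈730 days) ✓; grade IC4 ≥ IC2 ✓ → eligible.
Health Insurance — service 1476 days ≥ 1 month (≈30 days) ✓; 30 hrs/wk ≥ 20 ✓; dept Product ✗ → not eligible.
Pet Insurance — status part-time ✓ (not excluded); service 1476 days ≥ 9 months (≈270 days) ✓ → eligible.
Professional Development Fund — status part-time ✗ (requires full-time or temporary) → not eligible.
Mental Health Benefit — service 1476 days ≥ 120 days ✓; 30 hrs/wk ≥ 25 ✓; dept Product ✗ → not eligible.

Annual Bonus Plan, Pet Insurance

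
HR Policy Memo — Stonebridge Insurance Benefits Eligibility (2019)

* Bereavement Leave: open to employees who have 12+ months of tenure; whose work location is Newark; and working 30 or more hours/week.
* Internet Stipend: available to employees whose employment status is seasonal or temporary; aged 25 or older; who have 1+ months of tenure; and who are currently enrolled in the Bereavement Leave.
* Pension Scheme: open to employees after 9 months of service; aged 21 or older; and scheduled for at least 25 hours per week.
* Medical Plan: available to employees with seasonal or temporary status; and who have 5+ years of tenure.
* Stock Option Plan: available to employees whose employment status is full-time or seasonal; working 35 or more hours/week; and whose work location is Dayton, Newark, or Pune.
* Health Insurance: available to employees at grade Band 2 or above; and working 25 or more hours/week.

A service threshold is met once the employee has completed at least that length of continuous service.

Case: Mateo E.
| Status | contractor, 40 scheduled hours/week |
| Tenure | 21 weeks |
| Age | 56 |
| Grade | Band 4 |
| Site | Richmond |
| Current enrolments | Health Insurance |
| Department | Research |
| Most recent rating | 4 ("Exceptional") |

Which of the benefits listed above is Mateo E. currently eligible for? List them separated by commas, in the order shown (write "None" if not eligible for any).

Bereavement Leave — service 21 weeks < 12 months (≈360 days) ✗ → not eligible.
Internet Stipend — status contractor ✗ (requires seasonal or temporary) → not eligible.
Pension Scheme — service 21 weeks < 9 months (≈270 days) ✗ → not eligible.
Medical Plan — status contractor ✗ (requires seasonal or temporary) → not eligible.
Stock Option Plan — status contractor ✗ (requires full-time or seasonal) → not eligible.
Health Insurance — grade Band 4 ≥ Band 2 ✓; 40 hrs/wk ≥ 25 ✓ → eligible.

Health Insurance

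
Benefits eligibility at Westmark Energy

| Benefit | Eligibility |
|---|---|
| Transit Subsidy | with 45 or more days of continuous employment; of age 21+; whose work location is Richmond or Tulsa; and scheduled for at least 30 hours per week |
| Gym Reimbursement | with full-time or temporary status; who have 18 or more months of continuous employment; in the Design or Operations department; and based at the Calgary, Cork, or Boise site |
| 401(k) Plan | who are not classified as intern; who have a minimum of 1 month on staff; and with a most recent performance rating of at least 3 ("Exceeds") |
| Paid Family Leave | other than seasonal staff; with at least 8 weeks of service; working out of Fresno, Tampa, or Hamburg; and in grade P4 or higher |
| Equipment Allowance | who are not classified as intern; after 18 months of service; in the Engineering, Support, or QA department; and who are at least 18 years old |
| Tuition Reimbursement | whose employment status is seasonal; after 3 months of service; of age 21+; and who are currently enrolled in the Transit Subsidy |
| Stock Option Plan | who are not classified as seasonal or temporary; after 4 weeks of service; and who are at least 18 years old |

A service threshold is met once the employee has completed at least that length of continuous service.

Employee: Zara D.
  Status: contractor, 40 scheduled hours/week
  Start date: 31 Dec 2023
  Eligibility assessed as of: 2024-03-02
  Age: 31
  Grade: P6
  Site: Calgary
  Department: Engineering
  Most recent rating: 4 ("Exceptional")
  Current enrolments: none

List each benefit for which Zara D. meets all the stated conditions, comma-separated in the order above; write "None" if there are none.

401(k) Plan, Stock Option Plan

Service from 31 Dec 2023 to 2024-03-02: 62 days.
Transit Subsidy — service 62 days ≥ 45 days ✓; age 31 ≥ 21 ✓; site Calgary ✗ (not Richmond or Tulsa) → not eligible.
Gym Reimbursement — status contractor ✗ (requires full-time or temporary) → not eligible.
401(k) Plan — status contractor ✓ (not excluded); service 62 days ≥ 1 month (≈30 days) ✓; rating 4 ≥ 3 ✓ → eligible.
Paid Family Leave — status contractor ✓ (not excluded); service 62 days ≥ 8 weeks (≈56 days) ✓; site Calgary ✗ (not Fresno, Tampa, or Hamburg) → not eligible.
Equipment Allowance — status contractor ✓ (not excluded); service 62 days < 18 months (≈540 days) ✗ → not eligible.
Tuition Reimbursement — status contractor ✗ (requires seasonal) → not eligible.
Stock Option Plan — status contractor ✓ (not excluded); service 62 days ≥ 4 weeks (≈28 days) ✓; age 31 ≥ 18 ✓ → eligible.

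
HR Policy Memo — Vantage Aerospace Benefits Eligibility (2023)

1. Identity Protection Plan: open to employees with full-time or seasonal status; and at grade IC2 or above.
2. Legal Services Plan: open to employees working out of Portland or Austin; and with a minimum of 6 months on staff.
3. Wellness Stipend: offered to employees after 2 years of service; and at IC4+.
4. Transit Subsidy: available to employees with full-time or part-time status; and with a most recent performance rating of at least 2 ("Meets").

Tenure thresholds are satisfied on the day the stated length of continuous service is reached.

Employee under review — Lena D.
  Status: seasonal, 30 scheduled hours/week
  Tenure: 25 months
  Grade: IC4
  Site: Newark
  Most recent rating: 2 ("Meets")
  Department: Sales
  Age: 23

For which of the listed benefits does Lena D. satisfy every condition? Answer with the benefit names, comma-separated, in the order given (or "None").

Identity Protection Plan, Wellness Stipend

Identity Protection Plan — status seasonal ✓; grade IC4 ≥ IC2 ✓ → eligible.
Legal Services Plan — site Newark ✗ (not Portland or Austin) → not eligible.
Wellness Stipend — service 25 months ≥ 2 years (≈730 days) ✓; grade IC4 ≥ IC4 ✓ → eligible.
Transit Subsidy — status seasonal ✗ (requires full-time or part-time) → not eligible.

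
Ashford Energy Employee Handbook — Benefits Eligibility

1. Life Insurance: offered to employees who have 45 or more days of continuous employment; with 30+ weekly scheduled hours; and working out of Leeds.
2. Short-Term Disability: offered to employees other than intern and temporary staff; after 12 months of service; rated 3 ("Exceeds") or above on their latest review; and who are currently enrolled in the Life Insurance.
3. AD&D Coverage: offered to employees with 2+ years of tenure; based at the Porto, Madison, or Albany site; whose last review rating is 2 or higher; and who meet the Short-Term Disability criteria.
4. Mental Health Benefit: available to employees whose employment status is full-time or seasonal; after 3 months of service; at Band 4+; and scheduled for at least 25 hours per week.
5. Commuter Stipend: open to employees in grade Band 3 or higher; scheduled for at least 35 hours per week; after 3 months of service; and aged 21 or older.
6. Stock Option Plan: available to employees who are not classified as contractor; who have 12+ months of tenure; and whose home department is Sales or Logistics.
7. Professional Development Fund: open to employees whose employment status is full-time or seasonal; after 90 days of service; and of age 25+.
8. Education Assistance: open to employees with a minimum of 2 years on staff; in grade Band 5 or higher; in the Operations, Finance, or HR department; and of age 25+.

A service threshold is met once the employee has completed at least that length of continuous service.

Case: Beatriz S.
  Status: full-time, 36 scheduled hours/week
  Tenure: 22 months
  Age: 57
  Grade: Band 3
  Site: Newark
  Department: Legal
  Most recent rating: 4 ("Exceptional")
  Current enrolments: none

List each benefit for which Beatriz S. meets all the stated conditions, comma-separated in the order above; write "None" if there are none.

Commuter Stipend, Professional Development Fund

Life Insurance — service 22 months ≥ 45 days ✓; 36 hrs/wk ≥ 30 ✓; site Newark ✗ (not Leeds) → not eligible.
Short-Term Disability — status full-time ✓ (not excluded); service 22 months ≥ 12 months ✓; rating 4 ≥ 3 ✓; not enrolled in Life Insurance ✗ → not eligible.
AD&D Coverage — service 22 months < 2 years (≈730 days) ✗ → not eligible.
Mental Health Benefit — status full-time ✓; service 22 months ≥ 3 months ✓; grade Band 3 < Band 4 ✗ → not eligible.
Commuter Stipend — grade Band 3 ≥ Band 3 ✓; 36 hrs/wk ≥ 35 ✓; service 22 months ≥ 3 months ✓; age 57 ≥ 21 ✓ → eligible.
Stock Option Plan — status full-time ✓ (not excluded); service 22 months ≥ 12 months ✓; dept Legal ✗ → not eligible.
Professional Development Fund — status full-time ✓; service 22 months ≥ 90 days ✓; age 57 ≥ 25 ✓ → eligible.
Education Assistance — service 22 months < 2 years (≈730 days) ✗ → not eligible.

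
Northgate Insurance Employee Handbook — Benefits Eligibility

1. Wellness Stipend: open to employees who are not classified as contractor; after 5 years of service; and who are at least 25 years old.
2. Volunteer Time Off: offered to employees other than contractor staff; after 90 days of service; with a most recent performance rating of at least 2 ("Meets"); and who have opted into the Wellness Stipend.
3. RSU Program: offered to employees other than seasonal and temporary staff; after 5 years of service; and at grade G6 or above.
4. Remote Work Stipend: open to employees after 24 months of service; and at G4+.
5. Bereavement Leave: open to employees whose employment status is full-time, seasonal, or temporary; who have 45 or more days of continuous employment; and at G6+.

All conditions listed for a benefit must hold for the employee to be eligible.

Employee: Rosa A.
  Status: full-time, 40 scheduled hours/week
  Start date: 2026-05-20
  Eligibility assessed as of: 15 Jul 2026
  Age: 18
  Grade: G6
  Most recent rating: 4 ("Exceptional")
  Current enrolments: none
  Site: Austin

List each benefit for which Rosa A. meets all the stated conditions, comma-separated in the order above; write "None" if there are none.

Service from 2026-05-20 to 15 Jul 2026: 56 days.
Wellness Stipend — status full-time ✓ (not excluded); service 56 days < 5 years (≈1825 days) ✗ → not eligible.
Volunteer Time Off — status full-time ✓ (not excluded); service 56 days < 90 days ✗ → not eligible.
RSU Program — status full-time ✓ (not excluded); service 56 days < 5 years (≈1825 days) ✗ → not eligible.
Remote Work Stipend — service 56 days < 24 months (≈720 days) ✗ → not eligible.
Bereavement Leave — status full-time ✓; service 56 days ≥ 45 days ✓; grade G6 ≥ G6 ✓ → eligible.

Bereavement Leave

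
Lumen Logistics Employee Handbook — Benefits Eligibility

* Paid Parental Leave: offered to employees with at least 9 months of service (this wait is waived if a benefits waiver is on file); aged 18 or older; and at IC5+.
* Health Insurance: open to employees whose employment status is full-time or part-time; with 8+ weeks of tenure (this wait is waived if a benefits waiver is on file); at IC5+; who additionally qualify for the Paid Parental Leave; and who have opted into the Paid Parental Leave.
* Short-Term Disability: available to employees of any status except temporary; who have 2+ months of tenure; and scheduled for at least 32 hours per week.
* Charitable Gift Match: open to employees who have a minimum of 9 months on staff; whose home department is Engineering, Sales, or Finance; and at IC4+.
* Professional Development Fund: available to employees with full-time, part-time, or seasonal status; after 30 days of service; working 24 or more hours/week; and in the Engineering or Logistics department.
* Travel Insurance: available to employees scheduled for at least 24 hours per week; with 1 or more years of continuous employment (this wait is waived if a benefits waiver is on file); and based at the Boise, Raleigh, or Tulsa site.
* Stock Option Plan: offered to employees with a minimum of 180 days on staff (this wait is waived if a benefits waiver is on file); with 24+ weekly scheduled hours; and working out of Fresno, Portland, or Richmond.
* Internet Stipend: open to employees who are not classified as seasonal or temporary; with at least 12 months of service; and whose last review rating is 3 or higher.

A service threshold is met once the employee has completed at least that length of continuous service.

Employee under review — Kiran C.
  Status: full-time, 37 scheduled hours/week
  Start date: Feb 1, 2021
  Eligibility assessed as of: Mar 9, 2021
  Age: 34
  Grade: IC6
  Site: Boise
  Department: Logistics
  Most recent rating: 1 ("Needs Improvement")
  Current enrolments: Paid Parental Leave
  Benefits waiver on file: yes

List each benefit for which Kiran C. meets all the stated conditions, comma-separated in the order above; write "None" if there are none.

Service from Feb 1, 2021 to Mar 9, 2021: 36 days.
Paid Parental Leave — benefits waiver on file ✓; age 34 ≥ 18 ✓; grade IC6 ≥ IC5 ✓ → eligible.
Health Insurance — status full-time ✓; benefits waiver on file ✓; grade IC6 ≥ IC5 ✓; eligible for Paid Parental Leave ✓; enrolled in Paid Parental Leave ✓ → eligible.
Short-Term Disability — status full-time ✓ (not excluded); service 36 days < 2 months (≈60 days) ✗ → not eligible.
Charitable Gift Match — service 36 days < 9 months (≈270 days) ✗ → not eligible.
Professional Development Fund — status full-time ✓; service 36 days ≥ 30 days ✓; 37 hrs/wk ≥ 24 ✓; dept Logistics ✓ → eligible.
Travel Insurance — 37 hrs/wk ≥ 24 ✓; benefits waiver on file ✓; site Boise ✓ → eligible.
Stock Option Plan — benefits waiver on file ✓; 37 hrs/wk ≥ 24 ✓; site Boise ✗ (not Fresno, Portland, or Richmond) → not eligible.
Internet Stipend — status full-time ✓ (not excluded); service 36 days < 12 months (≈360 days) ✗ → not eligible.

Paid Parental Leave, Health Insurance, Professional Development Fund, Travel Insurance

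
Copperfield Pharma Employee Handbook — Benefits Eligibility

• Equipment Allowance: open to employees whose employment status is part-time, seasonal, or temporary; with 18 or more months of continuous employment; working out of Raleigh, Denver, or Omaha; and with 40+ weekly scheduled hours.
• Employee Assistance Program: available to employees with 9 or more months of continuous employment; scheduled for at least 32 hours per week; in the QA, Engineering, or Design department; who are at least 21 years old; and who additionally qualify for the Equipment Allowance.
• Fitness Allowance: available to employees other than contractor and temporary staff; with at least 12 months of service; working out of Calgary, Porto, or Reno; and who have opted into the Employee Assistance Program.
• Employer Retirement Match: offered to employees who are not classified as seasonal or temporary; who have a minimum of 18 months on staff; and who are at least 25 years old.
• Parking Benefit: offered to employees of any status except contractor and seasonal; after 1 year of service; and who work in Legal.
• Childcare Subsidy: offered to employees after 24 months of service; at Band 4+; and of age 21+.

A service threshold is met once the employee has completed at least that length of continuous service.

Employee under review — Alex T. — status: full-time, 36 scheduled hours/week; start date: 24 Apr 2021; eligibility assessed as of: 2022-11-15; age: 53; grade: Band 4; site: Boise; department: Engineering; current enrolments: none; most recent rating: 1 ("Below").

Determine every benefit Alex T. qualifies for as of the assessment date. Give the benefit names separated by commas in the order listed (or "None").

Service from 24 Apr 2021 to 2022-11-15: 570 days.
Equipment Allowance — status full-time ✗ (requires part-time, seasonal, or temporary) → not eligible.
Employee Assistance Program — service 570 days ≥ 9 months (≈270 days) ✓; 36 hrs/wk ≥ 32 ✓; dept Engineering ✓; age 53 ≥ 21 ✓; not eligible for Equipment Allowance ✗ → not eligible.
Fitness Allowance — status full-time ✓ (not excluded); service 570 days ≥ 12 months (≈360 days) ✓; site Boise ✗ (not Calgary, Porto, or Reno) → not eligible.
Employer Retirement Match — status full-time ✓ (not excluded); service 570 days ≥ 18 months (≈540 days) ✓; age 53 ≥ 25 ✓ → eligible.
Parking Benefit — status full-time ✓ (not excluded); service 570 days ≥ 1 year (≈365 days) ✓; dept Engineering ✗ → not eligible.
Childcare Subsidy — service 570 days < 24 months (≈720 days) ✗ → not eligible.

Employer Retirement Match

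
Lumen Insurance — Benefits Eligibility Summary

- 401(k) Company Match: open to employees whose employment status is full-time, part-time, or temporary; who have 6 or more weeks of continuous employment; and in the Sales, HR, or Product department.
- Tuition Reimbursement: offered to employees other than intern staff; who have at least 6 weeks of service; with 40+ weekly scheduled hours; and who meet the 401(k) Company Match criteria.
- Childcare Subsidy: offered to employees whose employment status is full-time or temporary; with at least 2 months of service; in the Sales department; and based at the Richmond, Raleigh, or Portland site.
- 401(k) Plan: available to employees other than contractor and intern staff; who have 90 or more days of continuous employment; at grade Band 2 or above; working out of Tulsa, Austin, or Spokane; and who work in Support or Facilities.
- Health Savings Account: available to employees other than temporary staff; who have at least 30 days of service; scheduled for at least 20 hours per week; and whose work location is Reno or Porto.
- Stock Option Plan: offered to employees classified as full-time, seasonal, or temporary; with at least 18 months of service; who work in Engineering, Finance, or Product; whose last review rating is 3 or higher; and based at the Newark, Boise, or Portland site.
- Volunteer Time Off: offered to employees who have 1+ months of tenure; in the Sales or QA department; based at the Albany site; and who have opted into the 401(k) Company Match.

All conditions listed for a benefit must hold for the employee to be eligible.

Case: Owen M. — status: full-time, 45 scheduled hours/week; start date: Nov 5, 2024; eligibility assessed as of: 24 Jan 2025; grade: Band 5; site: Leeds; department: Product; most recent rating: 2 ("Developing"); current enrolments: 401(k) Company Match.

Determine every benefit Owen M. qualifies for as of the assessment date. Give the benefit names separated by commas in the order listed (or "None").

Service from Nov 5, 2024 to 24 Jan 2025: 80 days.
401(k) Company Match — status full-time ✓; service 80 days ≥ 6 weeks (≈42 days) ✓; dept Product ✓ → eligible.
Tuition Reimbursement — status full-time ✓ (not excluded); service 80 days ≥ 6 weeks (≈42 days) ✓; 45 hrs/wk ≥ 40 ✓; eligible for 401(k) Company Match ✓ → eligible.
Childcare Subsidy — status full-time ✓; service 80 days ≥ 2 months (≈60 days) ✓; dept Product ✗ → not eligible.
401(k) Plan — status full-time ✓ (not excluded); service 80 days < 90 days ✗ → not eligible.
Health Savings Account — status full-time ✓ (not excluded); service 80 days ≥ 30 days ✓; 45 hrs/wk ≥ 20 ✓; site Leeds ✗ (not Reno or Porto) → not eligible.
Stock Option Plan — status full-time ✓; service 80 days < 18 months (≈540 days) ✗ → not eligible.
Volunteer Time Off — service 80 days ≥ 1 month (≈30 days) ✓; dept Product ✗ → not eligible.

401(k) Company Match, Tuition Reimbursement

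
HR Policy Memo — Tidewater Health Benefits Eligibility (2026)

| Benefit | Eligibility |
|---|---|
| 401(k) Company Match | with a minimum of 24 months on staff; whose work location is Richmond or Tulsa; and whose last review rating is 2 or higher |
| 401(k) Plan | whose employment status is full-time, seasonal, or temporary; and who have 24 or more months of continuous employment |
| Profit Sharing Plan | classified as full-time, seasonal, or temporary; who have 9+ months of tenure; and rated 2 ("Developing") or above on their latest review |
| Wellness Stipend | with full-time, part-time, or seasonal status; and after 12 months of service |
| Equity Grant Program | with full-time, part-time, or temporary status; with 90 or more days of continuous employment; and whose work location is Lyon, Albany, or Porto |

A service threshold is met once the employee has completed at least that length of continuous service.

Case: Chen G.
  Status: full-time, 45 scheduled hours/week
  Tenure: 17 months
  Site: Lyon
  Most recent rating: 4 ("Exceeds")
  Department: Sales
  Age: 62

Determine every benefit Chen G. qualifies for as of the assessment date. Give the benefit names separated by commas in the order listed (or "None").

Profit Sharing Plan, Wellness Stipend, Equity Grant Program

401(k) Company Match — service 17 months < 24 months ✗ → not eligible.
401(k) Plan — status full-time ✓; service 17 months < 24 months ✗ → not eligible.
Profit Sharing Plan — status full-time ✓; service 17 months ≥ 9 months ✓; rating 4 ≥ 2 ✓ → eligible.
Wellness Stipend — status full-time ✓; service 17 months ≥ 12 months ✓ → eligible.
Equity Grant Program — status full-time ✓; service 17 months ≥ 90 days ✓; site Lyon ✓ → eligible.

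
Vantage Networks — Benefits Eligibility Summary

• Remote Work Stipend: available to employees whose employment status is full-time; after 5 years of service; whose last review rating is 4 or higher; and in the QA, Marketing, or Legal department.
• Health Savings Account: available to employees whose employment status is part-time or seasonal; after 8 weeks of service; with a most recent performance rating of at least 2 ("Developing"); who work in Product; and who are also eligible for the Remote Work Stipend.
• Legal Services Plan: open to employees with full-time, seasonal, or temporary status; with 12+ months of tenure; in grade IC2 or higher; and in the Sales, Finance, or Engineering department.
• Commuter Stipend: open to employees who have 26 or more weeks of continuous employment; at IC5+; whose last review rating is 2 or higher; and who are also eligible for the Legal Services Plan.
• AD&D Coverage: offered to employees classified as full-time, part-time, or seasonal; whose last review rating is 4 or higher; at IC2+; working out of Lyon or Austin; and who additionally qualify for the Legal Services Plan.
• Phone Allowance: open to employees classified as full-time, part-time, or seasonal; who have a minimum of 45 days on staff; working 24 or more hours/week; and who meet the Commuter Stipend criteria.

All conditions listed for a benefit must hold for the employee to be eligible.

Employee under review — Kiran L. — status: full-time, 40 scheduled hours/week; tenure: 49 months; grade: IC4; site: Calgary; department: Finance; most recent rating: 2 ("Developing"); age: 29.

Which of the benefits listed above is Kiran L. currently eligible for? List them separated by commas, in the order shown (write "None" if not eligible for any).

Legal Services Plan

Remote Work Stipend — status full-time ✓; service 49 months < 5 years (≈1825 days) ✗ → not eligible.
Health Savings Account — status full-time ✗ (requires part-time or seasonal) → not eligible.
Legal Services Plan — status full-time ✓; service 49 months ≥ 12 months ✓; grade IC4 ≥ IC2 ✓; dept Finance ✓ → eligible.
Commuter Stipend — service 49 months ≥ 26 weeks (≈182 days) ✓; grade IC4 < IC5 ✗ → not eligible.
AD&D Coverage — status full-time ✓; rating 2 < 4 ✗ → not eligible.
Phone Allowance — status full-time ✓; service 49 months ≥ 45 days ✓; 40 hrs/wk ≥ 24 ✓; not eligible for Commuter Stipend ✗ → not eligible.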